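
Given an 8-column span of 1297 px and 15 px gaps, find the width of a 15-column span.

Subtracting 7 gaps of 15 leaves 1192 for 8 columns, so c = 149 px.
Span of 15: 15·149 + 14·15 = 2235 + 210 = 2445 px.

2445 px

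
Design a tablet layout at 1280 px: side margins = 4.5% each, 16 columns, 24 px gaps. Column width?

Margins: 4.5% × 1280 = 57.6 px each, so content = 1280 − 115.2 = 1164.8 px.
1164.8 − 15·24 = 804.8; ÷16 gives c = 50.3 px.

50.3 px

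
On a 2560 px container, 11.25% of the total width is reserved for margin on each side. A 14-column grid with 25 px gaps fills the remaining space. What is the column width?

Each margin = 11.25% of 2560 = 288 px; content = 2560 − 2·288 = 1984 px.
14 columns + 13 gaps: 14c + 13·25 = 1984.
14c = 1984 − 325 = 1659, so c = 118.5 px.

118.5 px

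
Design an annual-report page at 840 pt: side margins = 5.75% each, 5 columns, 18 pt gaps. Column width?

134.28 pt

Each margin = 5.75% of 840 = 48.3 pt; content = 840 − 2·48.3 = 743.4 pt.
743.4 − 4·18 = 671.4; ÷5 gives c = 134.28 pt.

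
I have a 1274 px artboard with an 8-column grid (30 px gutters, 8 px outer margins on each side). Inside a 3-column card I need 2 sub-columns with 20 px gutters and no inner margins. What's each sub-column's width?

216.5 px

Outer content = 1274 − 2·8 = 1258 px.
1258 − 7·30 = 1048; ÷8 gives c = 131 px.
Span of 3: 3·131 + 2·30 = 393 + 60 = 453 px.
453 − 1·20 = 433; ÷2 gives d = 216.5 px.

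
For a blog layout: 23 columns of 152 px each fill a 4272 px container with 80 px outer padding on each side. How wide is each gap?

Content width = 4272 − 2·80 = 4112 px.
23·152 + 22g = 4112 → 22g = 616 → g = 28 px.

28 px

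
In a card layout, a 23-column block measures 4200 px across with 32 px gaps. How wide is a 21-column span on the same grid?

3832 px

4200 − 22·32 = 3496; ÷23 gives c = 152 px.
21 columns plus 20 gaps: 3192 + 640 = 3832 px.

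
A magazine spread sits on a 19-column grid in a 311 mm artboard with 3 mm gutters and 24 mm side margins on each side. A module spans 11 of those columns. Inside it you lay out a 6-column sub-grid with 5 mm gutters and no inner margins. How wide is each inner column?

21 mm

Subtract both margins: 311 − 2·24 = 263 mm.
Subtracting 18 gutters of 3 leaves 209 for 19 columns, so c = 11 mm.
Span of 11: 11·11 + 10·3 = 121 + 30 = 151 mm.
Subtracting 5 gutters of 5 leaves 126 for 6 columns, so d = 21 mm.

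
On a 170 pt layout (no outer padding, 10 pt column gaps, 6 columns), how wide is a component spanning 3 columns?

80 pt

6 columns + 5 column gaps: 6c + 5·10 = 170.
6c = 170 − 50 = 120, so c = 20 pt.
Span of 3: 3·20 + 2·10 = 60 + 20 = 80 pt.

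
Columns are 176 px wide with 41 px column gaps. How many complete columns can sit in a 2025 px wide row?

k columns need k·176 + (k−1)·41 = k·217 − 41.
k·217 − 41 ≤ 2025 → k ≤ 2066 / 217 ≈ 9.52, so k = 9.

9 columns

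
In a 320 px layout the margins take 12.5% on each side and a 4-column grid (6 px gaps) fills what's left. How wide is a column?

320 × (1 − 2·12.5%) = 320 × 75% = 240 px for the columns.
240 − 3·6 = 222; ÷4 gives c = 55.5 px.

55.5 px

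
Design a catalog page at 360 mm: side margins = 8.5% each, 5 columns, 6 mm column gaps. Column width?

360 × (1 − 2·8.5%) = 360 × 83% = 298.8 mm for the columns.
5c + 4·6 = 298.8 → 5c = 274.8 → c = 54.96 mm.

54.96 mm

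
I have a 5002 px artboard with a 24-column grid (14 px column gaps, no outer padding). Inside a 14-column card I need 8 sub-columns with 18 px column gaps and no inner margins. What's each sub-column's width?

348.25 px

24c + 23·14 = 5002 → 24c = 4680 → c = 195 px.
Span of 14: 14·195 + 13·14 = 2730 + 182 = 2912 px.
8d + 7·18 = 2912 → 8d = 2786 → d = 348.25 px.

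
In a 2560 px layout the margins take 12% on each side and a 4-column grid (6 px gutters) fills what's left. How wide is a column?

481.9 px

Margins: 12% × 2560 = 307.2 px each, so content = 2560 − 614.4 = 1945.6 px.
Subtracting 3 gutters of 6 leaves 1927.6 for 4 columns, so c = 481.9 px.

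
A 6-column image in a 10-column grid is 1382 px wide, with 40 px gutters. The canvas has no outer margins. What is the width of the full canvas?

6 columns + 5 gutters: 6c + 5·40 = 1382.
6c = 1382 − 200 = 1182, so c = 197 px.
Canvas = 10·197 + 9·40 = 1970 + 360 = 2330 px.

2330 px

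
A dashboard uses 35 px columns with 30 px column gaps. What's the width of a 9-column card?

Span of 9: 9·35 + 8·30 = 315 + 240 = 555 px.

555 px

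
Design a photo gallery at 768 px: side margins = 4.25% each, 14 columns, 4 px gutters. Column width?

46.48 px

768 × (1 − 2·4.25%) = 768 × 91.5% = 702.72 px for the columns.
Subtracting 13 gutters of 4 leaves 650.72 for 14 columns, so c = 46.48 px.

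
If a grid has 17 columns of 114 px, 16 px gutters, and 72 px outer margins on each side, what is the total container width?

2338 px

Container = 2·72 + 17·114 + 16·16 = 144 + 1938 + 256 = 2338 px.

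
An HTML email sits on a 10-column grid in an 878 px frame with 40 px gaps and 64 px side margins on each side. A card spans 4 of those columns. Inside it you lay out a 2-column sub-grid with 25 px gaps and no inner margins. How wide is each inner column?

Take off 128 px of margins, leaving 750 px.
10c + 9·40 = 750 → 10c = 390 → c = 39 px.
4 columns plus 3 gaps: 156 + 120 = 276 px.
276 − 1·25 = 251; ÷2 gives d = 125.5 px.

125.5 px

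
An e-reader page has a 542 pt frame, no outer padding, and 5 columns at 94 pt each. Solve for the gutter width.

Columns use 470 pt, leaving 72 pt across 4 gutters = 18 pt each.

18 pt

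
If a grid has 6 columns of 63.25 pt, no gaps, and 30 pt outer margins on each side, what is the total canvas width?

439.5 pt

Canvas = 2·30 + 6·63.25 = 60 + 379.5 = 439.5 pt.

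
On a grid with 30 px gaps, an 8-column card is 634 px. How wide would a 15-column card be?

Subtracting 7 gaps of 30 leaves 424 for 8 columns, so c = 53 px.
15 columns plus 14 gaps: 795 + 420 = 1215 px.

1215 px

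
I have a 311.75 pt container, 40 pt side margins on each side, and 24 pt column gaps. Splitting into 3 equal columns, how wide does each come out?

Take off 80 pt of margins, leaving 231.75 pt.
231.75 − 2·24 = 183.75; ÷3 gives c = 61.25 pt.

61.25 pt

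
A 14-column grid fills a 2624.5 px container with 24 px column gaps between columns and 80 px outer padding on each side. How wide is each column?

153.75 px

Inside the margins: 2624.5 − 160 = 2464.5 px.
14 columns + 13 column gaps: 14c + 13·24 = 2464.5.
14c = 2464.5 − 312 = 2152.5, so c = 153.75 px.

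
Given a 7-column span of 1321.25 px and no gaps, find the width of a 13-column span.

2453.75 px

With no gaps, each column is 1321.25/7 = 188.75 px.
With no gaps, 13 columns span 13·188.75 = 2453.75 px.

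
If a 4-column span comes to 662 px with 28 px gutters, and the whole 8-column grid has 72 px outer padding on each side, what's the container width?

Subtracting 3 gutters of 28 leaves 578 for 4 columns, so c = 144.5 px.
Adding margins, columns and gutters: 144 + 1156 + 196 = 1496 px.

1496 px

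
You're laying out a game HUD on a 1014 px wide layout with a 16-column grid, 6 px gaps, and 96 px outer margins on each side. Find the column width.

45.75 px

Content width = 1014 − 2·96 = 822 px.
822 − 15·6 = 732; ÷16 gives c = 45.75 px.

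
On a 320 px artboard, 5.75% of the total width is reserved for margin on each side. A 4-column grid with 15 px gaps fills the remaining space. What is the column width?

Margins: 5.75% × 320 = 18.4 px each, so content = 320 − 36.8 = 283.2 px.
4 columns + 3 gaps: 4c + 3·15 = 283.2.
4c = 283.2 − 45 = 238.2, so c = 59.55 px.

59.55 px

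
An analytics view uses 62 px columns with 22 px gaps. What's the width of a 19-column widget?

19 columns plus 18 gaps: 1178 + 396 = 1574 px.

1574 px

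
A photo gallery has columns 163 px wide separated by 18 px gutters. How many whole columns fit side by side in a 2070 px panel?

11 columns

Each extra column adds 163 + 18 = 181 px.
(2070 + 18) / 181 = 11.54, so 11 columns fit.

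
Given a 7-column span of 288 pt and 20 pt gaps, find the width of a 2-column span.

68 pt

Subtracting 6 gaps of 20 leaves 168 for 7 columns, so c = 24 pt.
Span of 2: 2·24 + 1·20 = 48 + 20 = 68 pt.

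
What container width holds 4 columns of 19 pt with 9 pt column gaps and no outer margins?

Summing: 76 + 27 = 103 pt.

103 pt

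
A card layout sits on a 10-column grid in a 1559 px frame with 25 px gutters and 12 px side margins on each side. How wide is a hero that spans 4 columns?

599 px

Content width = 1559 − 2·12 = 1535 px.
Subtracting 9 gutters of 25 leaves 1310 for 10 columns, so c = 131 px.
Span of 4: 4·131 + 3·25 = 524 + 75 = 599 px.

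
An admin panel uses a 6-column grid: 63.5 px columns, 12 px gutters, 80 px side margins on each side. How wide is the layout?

601 px

Total width: 2·80 + 6·63.5 + 5·12 = 601 px.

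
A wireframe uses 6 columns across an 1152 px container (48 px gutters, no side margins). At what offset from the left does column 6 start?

Subtracting 5 gutters of 48 leaves 912 for 6 columns, so c = 152 px.
No margin, so column 6 starts at 5·(column + gutter) = 5·200 = 1000 px.

1000 px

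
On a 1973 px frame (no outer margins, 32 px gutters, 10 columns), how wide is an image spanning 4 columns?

10 columns + 9 gutters: 10c + 9·32 = 1973.
10c = 1973 − 288 = 1685, so c = 168.5 px.
4 columns plus 3 gutters: 674 + 96 = 770 px.

770 px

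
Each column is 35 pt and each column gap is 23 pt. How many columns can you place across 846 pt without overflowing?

Each extra column adds 35 + 23 = 58 pt.
(846 + 23) / 58 = 14.98, so 14 columns fit.

14 columns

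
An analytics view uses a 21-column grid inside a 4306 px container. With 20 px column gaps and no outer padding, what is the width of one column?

Subtracting 20 column gaps of 20 leaves 3906 for 21 columns, so c = 186 px.

186 px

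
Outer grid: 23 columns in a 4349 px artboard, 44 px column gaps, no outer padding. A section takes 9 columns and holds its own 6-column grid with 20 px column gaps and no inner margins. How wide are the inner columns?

Subtracting 22 column gaps of 44 leaves 3381 for 23 columns, so c = 147 px.
9 columns plus 8 column gaps: 1323 + 352 = 1675 px.
6d + 5·20 = 1675 → 6d = 1575 → d = 262.5 px.

262.5 px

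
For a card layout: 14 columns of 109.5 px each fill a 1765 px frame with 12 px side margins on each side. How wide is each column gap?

Inside the margins: 1765 − 24 = 1741 px.
14·109.5 + 13g = 1741 → 13g = 208 → g = 16 px.

16 px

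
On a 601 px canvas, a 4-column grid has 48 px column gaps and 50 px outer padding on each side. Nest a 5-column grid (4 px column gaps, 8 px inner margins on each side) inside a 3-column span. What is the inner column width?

66.35 px

Subtract both margins: 601 − 2·50 = 501 px.
Subtracting 3 column gaps of 48 leaves 357 for 4 columns, so c = 89.25 px.
Span of 3: 3·89.25 + 2·48 = 267.75 + 96 = 363.75 px.
Inner content = 363.75 − 2·8 = 347.75 px.
5d + 4·4 = 347.75 → 5d = 331.75 → d = 66.35 px.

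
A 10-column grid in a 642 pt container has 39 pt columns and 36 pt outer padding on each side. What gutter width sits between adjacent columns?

Inside the margins: 642 − 72 = 570 pt.
10·39 + 9g = 570 → 9g = 180 → g = 20 pt.

20 pt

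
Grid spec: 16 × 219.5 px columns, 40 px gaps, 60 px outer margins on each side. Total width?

Total width: 2·60 + 16·219.5 + 15·40 = 4232 px.

4232 px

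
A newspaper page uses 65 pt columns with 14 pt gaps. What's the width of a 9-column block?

9 columns plus 8 gaps: 585 + 112 = 697 pt.

697 pt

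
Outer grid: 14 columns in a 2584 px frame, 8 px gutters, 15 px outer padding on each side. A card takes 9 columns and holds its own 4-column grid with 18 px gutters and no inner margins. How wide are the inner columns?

Subtract both margins: 2584 − 2·15 = 2554 px.
14 columns + 13 gutters: 14c + 13·8 = 2554.
14c = 2554 − 104 = 2450, so c = 175 px.
Span of 9: 9·175 + 8·8 = 1575 + 64 = 1639 px.
1639 − 3·18 = 1585; ÷4 gives d = 396.25 px.

396.25 px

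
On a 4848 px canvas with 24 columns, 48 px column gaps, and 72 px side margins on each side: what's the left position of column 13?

Take off 144 px of margins, leaving 4704 px.
24c + 23·48 = 4704 → 24c = 3600 → c = 150 px.
Each column+gutter stride is 198 px; 12 of them past the 72 px margin is 72 + 2376 = 2448 px.

2448 px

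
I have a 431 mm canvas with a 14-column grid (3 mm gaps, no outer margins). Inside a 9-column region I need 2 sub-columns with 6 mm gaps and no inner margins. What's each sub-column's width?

135 mm

Subtracting 13 gaps of 3 leaves 392 for 14 columns, so c = 28 mm.
9 columns plus 8 gaps: 252 + 24 = 276 mm.
276 − 1·6 = 270; ÷2 gives d = 135 mm.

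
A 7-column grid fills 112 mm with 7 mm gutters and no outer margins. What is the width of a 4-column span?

7c + 6·7 = 112 → 7c = 70 → c = 10 mm.
4 columns plus 3 gutters: 40 + 21 = 61 mm.

61 mm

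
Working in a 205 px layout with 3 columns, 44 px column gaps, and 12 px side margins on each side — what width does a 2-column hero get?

106 px

Subtract both margins: 205 − 2·12 = 181 px.
Subtracting 2 column gaps of 44 leaves 93 for 3 columns, so c = 31 px.
Span of 2: 2·31 + 1·44 = 62 + 44 = 106 px.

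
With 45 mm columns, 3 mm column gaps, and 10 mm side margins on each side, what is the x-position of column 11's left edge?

490 mm

Each column+gutter stride is 48 mm; 10 of them past the 10 mm margin is 10 + 480 = 490 mm.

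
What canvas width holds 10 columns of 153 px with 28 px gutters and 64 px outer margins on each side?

Total width: 2·64 + 10·153 + 9·28 = 1910 px.

1910 px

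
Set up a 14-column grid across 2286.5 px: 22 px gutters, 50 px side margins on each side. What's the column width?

135.75 px

Subtract both margins: 2286.5 − 2·50 = 2186.5 px.
14c + 13·22 = 2186.5 → 14c = 1900.5 → c = 135.75 px.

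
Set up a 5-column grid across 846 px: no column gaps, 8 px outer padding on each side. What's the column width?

166 px

Inside the margins: 846 − 16 = 830 px.
830 / 5 = 166 px per column.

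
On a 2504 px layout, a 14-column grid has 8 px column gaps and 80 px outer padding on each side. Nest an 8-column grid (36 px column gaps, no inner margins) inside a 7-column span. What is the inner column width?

Outer content = 2504 − 2·80 = 2344 px.
2344 − 13·8 = 2240; ÷14 gives c = 160 px.
7-column span = 7·160 + 6·8 = 1168 px.
Subtracting 7 column gaps of 36 leaves 916 for 8 columns, so d = 114.5 px.

114.5 px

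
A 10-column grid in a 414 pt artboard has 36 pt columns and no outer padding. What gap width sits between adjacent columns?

6 pt

10·36 + 9g = 414 → 9g = 54 → g = 6 pt.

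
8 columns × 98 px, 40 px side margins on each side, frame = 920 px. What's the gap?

Subtract both margins: 920 − 2·40 = 840 px.
Columns use 784 px, leaving 56 px across 7 gaps = 8 px each.

8 px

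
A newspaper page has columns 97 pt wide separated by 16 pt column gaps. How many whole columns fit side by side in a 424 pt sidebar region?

Each extra column adds 97 + 16 = 113 pt.
(424 + 16) / 113 = 3.89, so 3 columns fit.

3 columns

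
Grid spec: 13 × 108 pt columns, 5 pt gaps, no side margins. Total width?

Frame = 13·108 + 12·5 = 1404 + 60 = 1464 pt.

1464 pt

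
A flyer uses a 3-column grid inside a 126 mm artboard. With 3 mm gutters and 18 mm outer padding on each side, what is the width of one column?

Content width = 126 − 2·18 = 90 mm.
3c + 2·3 = 90 → 3c = 84 → c = 28 mm.

28 mm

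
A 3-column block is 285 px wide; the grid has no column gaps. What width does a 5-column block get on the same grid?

475 px

285 / 3 = 95 px per column.
With no column gaps, 5 columns span 5·95 = 475 px.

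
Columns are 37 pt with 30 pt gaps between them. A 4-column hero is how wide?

238 pt

Span of 4: 4·37 + 3·30 = 148 + 90 = 238 pt.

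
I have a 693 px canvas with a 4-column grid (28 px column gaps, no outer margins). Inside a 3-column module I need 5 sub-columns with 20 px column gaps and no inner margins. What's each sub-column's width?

Subtracting 3 column gaps of 28 leaves 609 for 4 columns, so c = 152.25 px.
3-column span = 3·152.25 + 2·28 = 512.75 px.
Subtracting 4 column gaps of 20 leaves 432.75 for 5 columns, so d = 86.55 px.

86.55 px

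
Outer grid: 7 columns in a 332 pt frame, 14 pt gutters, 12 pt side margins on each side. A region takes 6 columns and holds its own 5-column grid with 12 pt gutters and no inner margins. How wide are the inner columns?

42.8 pt

Take off 24 pt of margins, leaving 308 pt.
308 − 6·14 = 224; ÷7 gives c = 32 pt.
Span of 6: 6·32 + 5·14 = 192 + 70 = 262 pt.
Subtracting 4 gutters of 12 leaves 214 for 5 columns, so d = 42.8 pt.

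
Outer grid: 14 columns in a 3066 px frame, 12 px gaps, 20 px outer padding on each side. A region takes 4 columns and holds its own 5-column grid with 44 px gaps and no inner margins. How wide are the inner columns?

136 px

Take off 40 px of margins, leaving 3026 px.
14 columns + 13 gaps: 14c + 13·12 = 3026.
14c = 3026 − 156 = 2870, so c = 205 px.
Span of 4: 4·205 + 3·12 = 820 + 36 = 856 px.
5 columns + 4 gaps: 5d + 4·44 = 856.
5d = 856 − 176 = 680, so d = 136 px.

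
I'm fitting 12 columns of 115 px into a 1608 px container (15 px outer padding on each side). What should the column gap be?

18 px

Inside the margins: 1608 − 30 = 1578 px.
12 columns take 12·115 = 1380 px; remaining 198 splits into 11 column gaps.
g = 198 / 11 = 18 px.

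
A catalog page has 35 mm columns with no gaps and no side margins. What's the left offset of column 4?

105 mm

No margin, so column 4 starts at 3·(column + gutter) = 3·35 = 105 mm.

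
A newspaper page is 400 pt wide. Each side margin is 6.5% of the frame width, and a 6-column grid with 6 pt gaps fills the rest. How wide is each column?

400 × (1 − 2·6.5%) = 400 × 87% = 348 pt for the columns.
6c + 5·6 = 348 → 6c = 318 → c = 53 pt.

53 pt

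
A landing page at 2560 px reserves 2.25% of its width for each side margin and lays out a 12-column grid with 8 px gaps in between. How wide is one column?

Margins: 2.25% × 2560 = 57.6 px each, so content = 2560 − 115.2 = 2444.8 px.
2444.8 − 11·8 = 2356.8; ÷12 gives c = 196.4 px.

196.4 px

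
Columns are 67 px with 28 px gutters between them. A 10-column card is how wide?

922 px

Span of 10: 10·67 + 9·28 = 670 + 252 = 922 px.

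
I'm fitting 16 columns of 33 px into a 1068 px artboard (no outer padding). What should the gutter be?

36 px

16 columns take 16·33 = 528 px; remaining 540 splits into 15 gutters.
g = 540 / 15 = 36 px.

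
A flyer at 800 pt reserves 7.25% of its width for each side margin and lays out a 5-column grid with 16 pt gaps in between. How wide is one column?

124 pt

Each margin = 7.25% of 800 = 58 pt; content = 800 − 2·58 = 684 pt.
Subtracting 4 gaps of 16 leaves 620 for 5 columns, so c = 124 pt.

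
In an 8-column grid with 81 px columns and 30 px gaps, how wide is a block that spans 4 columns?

414 px

Span of 4: 4·81 + 3·30 = 324 + 90 = 414 px.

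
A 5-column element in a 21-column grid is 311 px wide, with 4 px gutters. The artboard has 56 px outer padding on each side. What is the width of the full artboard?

1431 px

311 − 4·4 = 295; ÷5 gives c = 59 px.
Adding margins, columns and gutters: 112 + 1239 + 80 = 1431 px.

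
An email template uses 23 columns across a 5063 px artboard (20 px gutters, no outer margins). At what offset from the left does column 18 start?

23 columns + 22 gutters: 23c + 22·20 = 5063.
23c = 5063 − 440 = 4623, so c = 201 px.
Each column+gutter stride is 221 px; with no margin, 17 of them is 3757 px.

3757 px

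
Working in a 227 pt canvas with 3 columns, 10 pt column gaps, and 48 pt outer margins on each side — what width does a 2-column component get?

Content width = 227 − 2·48 = 131 pt.
3 columns + 2 column gaps: 3c + 2·10 = 131.
3c = 131 − 20 = 111, so c = 37 pt.
2 columns plus 1 column gap: 74 + 10 = 84 pt.

84 pt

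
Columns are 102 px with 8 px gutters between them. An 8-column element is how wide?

8-column span = 8·102 + 7·8 = 872 px.

872 px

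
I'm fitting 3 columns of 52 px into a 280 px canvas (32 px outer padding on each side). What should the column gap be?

Subtract both margins: 280 − 2·32 = 216 px.
Columns use 156 px, leaving 60 px across 2 column gaps = 30 px each.

30 px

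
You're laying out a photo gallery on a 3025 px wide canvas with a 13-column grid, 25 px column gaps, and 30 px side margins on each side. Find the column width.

Inside the margins: 3025 − 60 = 2965 px.
13 columns + 12 column gaps: 13c + 12·25 = 2965.
13c = 2965 − 300 = 2665, so c = 205 px.

205 px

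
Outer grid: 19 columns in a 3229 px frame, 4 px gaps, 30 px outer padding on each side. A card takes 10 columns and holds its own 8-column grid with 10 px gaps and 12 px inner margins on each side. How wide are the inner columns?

196.5 px

Subtract both margins: 3229 − 2·30 = 3169 px.
19c + 18·4 = 3169 → 19c = 3097 → c = 163 px.
10 columns plus 9 gaps: 1630 + 36 = 1666 px.
Inner content = 1666 − 2·12 = 1642 px.
1642 − 7·10 = 1572; ÷8 gives d = 196.5 px.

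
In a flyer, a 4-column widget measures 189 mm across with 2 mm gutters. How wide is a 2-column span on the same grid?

93.5 mm

189 − 3·2 = 183; ÷4 gives c = 45.75 mm.
Span of 2: 2·45.75 + 1·2 = 91.5 + 2 = 93.5 mm.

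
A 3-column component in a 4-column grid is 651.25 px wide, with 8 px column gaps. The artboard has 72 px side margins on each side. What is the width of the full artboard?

1015 px

3c + 2·8 = 651.25 → 3c = 635.25 → c = 211.75 px.
Adding margins, columns and gutters: 144 + 847 + 24 = 1015 px.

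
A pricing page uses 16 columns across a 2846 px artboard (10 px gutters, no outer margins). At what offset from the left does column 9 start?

1428 px

Subtracting 15 gutters of 10 leaves 2696 for 16 columns, so c = 168.5 px.
Before column 9: 8 columns + 8 gutters.
Offset = 8·(168.5 + 10) = 8·178.5 = 1428 px.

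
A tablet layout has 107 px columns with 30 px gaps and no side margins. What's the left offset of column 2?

137 px

Each column+gutter stride is 137 px; with no margin, 1 of them is 137 px.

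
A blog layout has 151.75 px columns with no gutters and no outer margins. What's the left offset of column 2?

Each column+gutter stride is 151.75 px; with no margin, 1 of them is 151.75 px.

151.75 px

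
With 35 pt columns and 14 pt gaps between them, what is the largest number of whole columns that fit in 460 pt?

9 columns: 9·35 + 8·14 = 427 pt ≤ 460.
10 columns: 476 pt > 460. So 9.

9 columns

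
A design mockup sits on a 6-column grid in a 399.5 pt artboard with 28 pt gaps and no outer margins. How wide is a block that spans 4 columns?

257 pt

6 columns + 5 gaps: 6c + 5·28 = 399.5.
6c = 399.5 − 140 = 259.5, so c = 43.25 pt.
4-column span = 4·43.25 + 3·28 = 257 pt.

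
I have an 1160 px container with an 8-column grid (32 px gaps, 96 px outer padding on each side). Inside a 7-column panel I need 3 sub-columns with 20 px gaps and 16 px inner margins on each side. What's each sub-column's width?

Outer content = 1160 − 2·96 = 968 px.
Subtracting 7 gaps of 32 leaves 744 for 8 columns, so c = 93 px.
7 columns plus 6 gaps: 651 + 192 = 843 px.
Inner content = 843 − 2·16 = 811 px.
Subtracting 2 gaps of 20 leaves 771 for 3 columns, so d = 257 px.

257 px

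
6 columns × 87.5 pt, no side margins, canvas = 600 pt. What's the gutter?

15 pt

6·87.5 + 5g = 600 → 5g = 75 → g = 15 pt.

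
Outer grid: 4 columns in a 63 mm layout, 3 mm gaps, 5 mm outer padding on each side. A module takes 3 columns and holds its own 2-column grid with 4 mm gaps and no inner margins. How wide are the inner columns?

Inside the margins: 63 − 10 = 53 mm.
53 − 3·3 = 44; ÷4 gives c = 11 mm.
3-column span = 3·11 + 2·3 = 39 mm.
2 columns + 1 gap: 2d + 1·4 = 39.
2d = 39 − 4 = 35, so d = 17.5 mm.

17.5 mm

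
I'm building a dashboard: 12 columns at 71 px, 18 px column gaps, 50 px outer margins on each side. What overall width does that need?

1150 px

Total width: 2·50 + 12·71 + 11·18 = 1150 px.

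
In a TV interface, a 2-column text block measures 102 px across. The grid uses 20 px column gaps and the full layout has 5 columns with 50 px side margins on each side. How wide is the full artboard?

385 px

2 columns + 1 column gap: 2c + 1·20 = 102.
2c = 102 − 20 = 82, so c = 41 px.
Total width: 2·50 + 5·41 + 4·20 = 385 px.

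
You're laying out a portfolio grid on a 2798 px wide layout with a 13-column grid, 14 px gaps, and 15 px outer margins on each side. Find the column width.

200 px

Inside the margins: 2798 − 30 = 2768 px.
13c + 12·14 = 2768 → 13c = 2600 → c = 200 px.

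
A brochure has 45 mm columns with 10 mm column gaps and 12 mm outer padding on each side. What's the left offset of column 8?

397 mm

Each column+gutter stride is 55 mm; 7 of them past the 12 mm margin is 12 + 385 = 397 mm.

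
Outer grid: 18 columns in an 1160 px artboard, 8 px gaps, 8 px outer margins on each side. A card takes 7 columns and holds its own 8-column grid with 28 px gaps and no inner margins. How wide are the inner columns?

30.5 px

Inside the margins: 1160 − 16 = 1144 px.
1144 − 17·8 = 1008; ÷18 gives c = 56 px.
Span of 7: 7·56 + 6·8 = 392 + 48 = 440 px.
8d + 7·28 = 440 → 8d = 244 → d = 30.5 px.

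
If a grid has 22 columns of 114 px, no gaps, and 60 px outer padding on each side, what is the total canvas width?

2628 px

Total width: 2·60 + 22·114 = 2628 px.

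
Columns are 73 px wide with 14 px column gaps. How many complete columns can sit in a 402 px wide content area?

Each extra column adds 73 + 14 = 87 px.
(402 + 14) / 87 = 4.78, so 4 columns fit.

4 columns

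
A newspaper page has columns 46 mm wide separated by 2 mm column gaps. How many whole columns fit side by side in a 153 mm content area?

3 columns

Each extra column adds 46 + 2 = 48 mm.
(153 + 2) / 48 = 3.23, so 3 columns fit.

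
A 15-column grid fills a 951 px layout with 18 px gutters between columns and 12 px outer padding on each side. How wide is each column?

45 px

Take off 24 px of margins, leaving 927 px.
Subtracting 14 gutters of 18 leaves 675 for 15 columns, so c = 45 px.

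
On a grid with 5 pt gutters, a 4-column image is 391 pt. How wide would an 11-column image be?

1084 pt

Subtracting 3 gutters of 5 leaves 376 for 4 columns, so c = 94 pt.
Span of 11: 11·94 + 10·5 = 1034 + 50 = 1084 pt.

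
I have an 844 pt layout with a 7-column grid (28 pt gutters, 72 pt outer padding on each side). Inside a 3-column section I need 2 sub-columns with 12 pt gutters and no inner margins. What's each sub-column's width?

136 pt

Inside the margins: 844 − 144 = 700 pt.
7 columns + 6 gutters: 7c + 6·28 = 700.
7c = 700 − 168 = 532, so c = 76 pt.
Span of 3: 3·76 + 2·28 = 228 + 56 = 284 pt.
2 columns + 1 gutter: 2d + 1·12 = 284.
2d = 284 − 12 = 272, so d = 136 pt.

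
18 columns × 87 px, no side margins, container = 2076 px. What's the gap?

Columns use 1566 px, leaving 510 px across 17 gaps = 30 px each.

30 px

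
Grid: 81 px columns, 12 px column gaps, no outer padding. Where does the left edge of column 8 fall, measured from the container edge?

Before column 8: 7 columns + 7 column gaps.
Offset = 7·(81 + 12) = 7·93 = 651 px.

651 px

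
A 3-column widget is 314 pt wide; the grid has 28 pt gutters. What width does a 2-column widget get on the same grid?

200 pt

3 columns + 2 gutters: 3c + 2·28 = 314.
3c = 314 − 56 = 258, so c = 86 pt.
2 columns plus 1 gutter: 172 + 28 = 200 pt.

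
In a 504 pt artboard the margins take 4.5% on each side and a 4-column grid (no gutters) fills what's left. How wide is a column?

114.66 pt

504 × (1 − 2·4.5%) = 504 × 91% = 458.64 pt for the columns.
With no gutters, each column is 458.64/4 = 114.66 pt.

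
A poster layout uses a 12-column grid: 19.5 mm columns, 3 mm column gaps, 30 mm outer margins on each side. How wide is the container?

Container = 2·30 + 12·19.5 + 11·3 = 60 + 234 + 33 = 327 mm.

327 mm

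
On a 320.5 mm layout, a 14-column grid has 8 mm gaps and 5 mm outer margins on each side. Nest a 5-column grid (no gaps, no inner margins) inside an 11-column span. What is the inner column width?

Subtract both margins: 320.5 − 2·5 = 310.5 mm.
Subtracting 13 gaps of 8 leaves 206.5 for 14 columns, so c = 14.75 mm.
11 columns plus 10 gaps: 162.25 + 80 = 242.25 mm.
242.25 / 5 = 48.45 mm per column.

48.45 mm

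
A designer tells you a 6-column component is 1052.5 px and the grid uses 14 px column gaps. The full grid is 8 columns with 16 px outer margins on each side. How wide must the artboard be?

Subtracting 5 column gaps of 14 leaves 982.5 for 6 columns, so c = 163.75 px.
Adding margins, columns and gutters: 32 + 1310 + 98 = 1440 px.

1440 px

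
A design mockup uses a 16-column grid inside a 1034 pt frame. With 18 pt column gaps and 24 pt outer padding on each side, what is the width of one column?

44.75 pt

Inside the margins: 1034 − 48 = 986 pt.
Subtracting 15 column gaps of 18 leaves 716 for 16 columns, so c = 44.75 pt.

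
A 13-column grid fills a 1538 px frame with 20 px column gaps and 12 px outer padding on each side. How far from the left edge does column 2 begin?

Inside the margins: 1538 − 24 = 1514 px.
1514 − 12·20 = 1274; ÷13 gives c = 98 px.
Before column 2: the margin + 1 column + 1 column gap.
Offset = 12 + 1·(98 + 20) = 12 + 118 = 130 px.

130 px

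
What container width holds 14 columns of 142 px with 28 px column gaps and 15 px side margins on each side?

Container = 2·15 + 14·142 + 13·28 = 30 + 1988 + 364 = 2382 px.

2382 px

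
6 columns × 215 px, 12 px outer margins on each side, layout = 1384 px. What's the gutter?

14 px

Subtract both margins: 1384 − 2·12 = 1360 px.
6 columns take 6·215 = 1290 px; remaining 70 splits into 5 gutters.
g = 70 / 5 = 14 px.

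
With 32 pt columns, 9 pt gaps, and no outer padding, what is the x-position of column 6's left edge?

No margin, so column 6 starts at 5·(column + gutter) = 5·41 = 205 pt.

205 pt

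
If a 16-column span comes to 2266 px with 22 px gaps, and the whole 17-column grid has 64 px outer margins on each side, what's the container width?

16c + 15·22 = 2266 → 16c = 1936 → c = 121 px.
Adding margins, columns and gutters: 128 + 2057 + 352 = 2537 px.

2537 px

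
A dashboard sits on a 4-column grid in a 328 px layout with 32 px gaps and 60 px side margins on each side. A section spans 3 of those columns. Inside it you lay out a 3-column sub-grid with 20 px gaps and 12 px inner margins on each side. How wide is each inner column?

28 px

Outer content = 328 − 2·60 = 208 px.
208 − 3·32 = 112; ÷4 gives c = 28 px.
3 columns plus 2 gaps: 84 + 64 = 148 px.
Inner content = 148 − 2·12 = 124 px.
Subtracting 2 gaps of 20 leaves 84 for 3 columns, so d = 28 px.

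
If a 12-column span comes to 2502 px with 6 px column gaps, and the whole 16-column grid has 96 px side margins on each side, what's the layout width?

3530 px

Subtracting 11 column gaps of 6 leaves 2436 for 12 columns, so c = 203 px.
Total width: 2·96 + 16·203 + 15·6 = 3530 px.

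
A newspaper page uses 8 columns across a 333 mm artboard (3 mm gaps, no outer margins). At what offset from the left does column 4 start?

Subtracting 7 gaps of 3 leaves 312 for 8 columns, so c = 39 mm.
No margin, so column 4 starts at 3·(column + gutter) = 3·42 = 126 mm.

126 mm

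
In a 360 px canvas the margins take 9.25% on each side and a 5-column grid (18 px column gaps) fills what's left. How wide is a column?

44.28 px

Margins: 9.25% × 360 = 33.3 px each, so content = 360 − 66.6 = 293.4 px.
5c + 4·18 = 293.4 → 5c = 221.4 → c = 44.28 px.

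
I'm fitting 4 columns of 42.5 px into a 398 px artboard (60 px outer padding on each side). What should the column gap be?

Inside the margins: 398 − 120 = 278 px.
Columns use 170 px, leaving 108 px across 3 column gaps = 36 px each.

36 px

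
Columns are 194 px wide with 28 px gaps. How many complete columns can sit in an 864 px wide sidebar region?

4 columns

4 columns: 4·194 + 3·28 = 860 px ≤ 864.
5 columns: 1082 px > 864. So 4.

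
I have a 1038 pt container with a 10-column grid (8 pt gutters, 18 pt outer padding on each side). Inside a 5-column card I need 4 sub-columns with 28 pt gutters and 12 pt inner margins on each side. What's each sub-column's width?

97.25 pt

Subtract both margins: 1038 − 2·18 = 1002 pt.
Subtracting 9 gutters of 8 leaves 930 for 10 columns, so c = 93 pt.
Span of 5: 5·93 + 4·8 = 465 + 32 = 497 pt.
Inner content = 497 − 2·12 = 473 pt.
473 − 3·28 = 389; ÷4 gives d = 97.25 pt.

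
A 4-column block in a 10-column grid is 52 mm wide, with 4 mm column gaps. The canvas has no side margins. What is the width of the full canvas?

4c + 3·4 = 52 → 4c = 40 → c = 10 mm.
Total width: 10·10 + 9·4 = 136 mm.

136 mm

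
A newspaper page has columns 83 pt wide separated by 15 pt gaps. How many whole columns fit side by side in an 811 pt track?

8 columns

8 columns: 8·83 + 7·15 = 769 pt ≤ 811.
9 columns: 867 pt > 811. So 8.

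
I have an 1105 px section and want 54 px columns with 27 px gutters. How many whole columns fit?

Each extra column adds 54 + 27 = 81 px.
(1105 + 27) / 81 = 13.98, so 13 columns fit.

13 columns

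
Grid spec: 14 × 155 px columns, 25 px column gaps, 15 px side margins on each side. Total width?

2525 px

Container = 2·15 + 14·155 + 13·25 = 30 + 2170 + 325 = 2525 px.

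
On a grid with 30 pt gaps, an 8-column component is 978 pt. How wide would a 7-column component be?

Subtracting 7 gaps of 30 leaves 768 for 8 columns, so c = 96 pt.
Span of 7: 7·96 + 6·30 = 672 + 180 = 852 pt.

852 pt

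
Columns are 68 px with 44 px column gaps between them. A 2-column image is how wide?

180 px

Span of 2: 2·68 + 1·44 = 136 + 44 = 180 px.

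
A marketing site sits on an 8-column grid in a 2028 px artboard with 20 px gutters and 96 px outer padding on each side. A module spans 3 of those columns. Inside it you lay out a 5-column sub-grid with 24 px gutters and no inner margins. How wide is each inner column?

116 px

Take off 192 px of margins, leaving 1836 px.
1836 − 7·20 = 1696; ÷8 gives c = 212 px.
3 columns plus 2 gutters: 636 + 40 = 676 px.
5 columns + 4 gutters: 5d + 4·24 = 676.
5d = 676 − 96 = 580, so d = 116 px.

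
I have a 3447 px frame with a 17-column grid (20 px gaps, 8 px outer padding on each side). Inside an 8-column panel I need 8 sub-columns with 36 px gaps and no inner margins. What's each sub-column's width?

Inside the margins: 3447 − 16 = 3431 px.
Subtracting 16 gaps of 20 leaves 3111 for 17 columns, so c = 183 px.
8 columns plus 7 gaps: 1464 + 140 = 1604 px.
8 columns + 7 gaps: 8d + 7·36 = 1604.
8d = 1604 − 252 = 1352, so d = 169 px.

169 px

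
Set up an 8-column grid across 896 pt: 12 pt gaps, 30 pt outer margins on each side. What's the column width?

Subtract both margins: 896 − 2·30 = 836 pt.
Subtracting 7 gaps of 12 leaves 752 for 8 columns, so c = 94 pt.

94 pt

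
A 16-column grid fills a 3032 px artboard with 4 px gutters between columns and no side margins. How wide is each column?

16c + 15·4 = 3032 → 16c = 2972 → c = 185.75 px.

185.75 px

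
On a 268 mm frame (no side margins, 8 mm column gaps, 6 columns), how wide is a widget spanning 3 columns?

Subtracting 5 column gaps of 8 leaves 228 for 6 columns, so c = 38 mm.
3 columns plus 2 column gaps: 114 + 16 = 130 mm.

130 mm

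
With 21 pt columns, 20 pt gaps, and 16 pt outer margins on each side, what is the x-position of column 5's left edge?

Before column 5: the margin + 4 columns + 4 gaps.
Offset = 16 + 4·(21 + 20) = 16 + 164 = 180 pt.

180 pt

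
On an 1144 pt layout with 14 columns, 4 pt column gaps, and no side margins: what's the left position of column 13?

14c + 13·4 = 1144 → 14c = 1092 → c = 78 pt.
Each column+gutter stride is 82 pt; with no margin, 12 of them is 984 pt.

984 pt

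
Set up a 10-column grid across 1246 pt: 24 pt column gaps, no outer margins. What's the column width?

103 pt

10c + 9·24 = 1246 → 10c = 1030 → c = 103 pt.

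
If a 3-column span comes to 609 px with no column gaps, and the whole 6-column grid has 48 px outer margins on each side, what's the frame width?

3c = 609 → c = 203 px.
Frame = 2·48 + 6·203 = 96 + 1218 = 1314 px.

1314 px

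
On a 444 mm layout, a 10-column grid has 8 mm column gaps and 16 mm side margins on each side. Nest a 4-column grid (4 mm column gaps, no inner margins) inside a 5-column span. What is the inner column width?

Outer content = 444 − 2·16 = 412 mm.
10c + 9·8 = 412 → 10c = 340 → c = 34 mm.
Span of 5: 5·34 + 4·8 = 170 + 32 = 202 mm.
Subtracting 3 column gaps of 4 leaves 190 for 4 columns, so d = 47.5 mm.

47.5 mm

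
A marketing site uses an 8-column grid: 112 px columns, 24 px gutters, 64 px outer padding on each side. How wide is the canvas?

Canvas = 2·64 + 8·112 + 7·24 = 128 + 896 + 168 = 1192 px.

1192 px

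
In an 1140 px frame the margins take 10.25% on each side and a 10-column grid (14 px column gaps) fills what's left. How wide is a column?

Each margin = 10.25% of 1140 = 116.85 px; content = 1140 − 2·116.85 = 906.3 px.
10 columns + 9 column gaps: 10c + 9·14 = 906.3.
10c = 906.3 − 126 = 780.3, so c = 78.03 px.

78.03 px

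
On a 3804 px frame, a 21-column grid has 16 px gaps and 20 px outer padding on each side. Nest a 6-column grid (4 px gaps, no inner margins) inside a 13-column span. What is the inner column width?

384 px

Subtract both margins: 3804 − 2·20 = 3764 px.
21c + 20·16 = 3764 → 21c = 3444 → c = 164 px.
13-column span = 13·164 + 12·16 = 2324 px.
6 columns + 5 gaps: 6d + 5·4 = 2324.
6d = 2324 − 20 = 2304, so d = 384 px.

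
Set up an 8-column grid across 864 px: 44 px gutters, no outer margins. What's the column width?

864 − 7·44 = 556; ÷8 gives c = 69.5 px.

69.5 px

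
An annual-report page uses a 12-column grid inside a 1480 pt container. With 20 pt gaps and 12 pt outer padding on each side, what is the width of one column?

103 pt

Subtract both margins: 1480 − 2·12 = 1456 pt.
1456 − 11·20 = 1236; ÷12 gives c = 103 pt.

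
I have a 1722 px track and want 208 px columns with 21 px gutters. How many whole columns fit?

k columns need k·208 + (k−1)·21 = k·229 − 21.
k·229 − 21 ≤ 1722 → k ≤ 1743 / 229 ≈ 7.61, so k = 7.

7 columns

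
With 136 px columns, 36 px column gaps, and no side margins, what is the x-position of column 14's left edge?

Before column 14: 13 columns + 13 column gaps.
Offset = 13·(136 + 36) = 13·172 = 2236 px.

2236 px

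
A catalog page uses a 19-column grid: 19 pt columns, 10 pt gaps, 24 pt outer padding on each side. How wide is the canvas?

Total width: 2·24 + 19·19 + 18·10 = 589 pt.

589 pt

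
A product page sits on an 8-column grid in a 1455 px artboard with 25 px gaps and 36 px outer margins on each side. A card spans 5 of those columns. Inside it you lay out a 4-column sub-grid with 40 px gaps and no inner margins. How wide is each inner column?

183.75 px

Subtract both margins: 1455 − 2·36 = 1383 px.
8 columns + 7 gaps: 8c + 7·25 = 1383.
8c = 1383 − 175 = 1208, so c = 151 px.
Span of 5: 5·151 + 4·25 = 755 + 100 = 855 px.
Subtracting 3 gaps of 40 leaves 735 for 4 columns, so d = 183.75 px.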